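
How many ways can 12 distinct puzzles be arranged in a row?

The number of ways to arrange 12 distinct objects is 12!.

Final answer: 12! = 479001600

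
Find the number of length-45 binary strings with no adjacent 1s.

A valid string ends in 0 (append to any length-(n-1) valid string) or in 01 (append to any length-(n-2) valid string), so a(n) = a(n-1) + a(n-2) with a(1)=2, a(2)=3.
Computing successive values: a(1)=2, a(2)=3, a(3)=5, a(4)=8, a(5)=13, a(6)=21, a(7)=34, a(8)=55, a(9)=89, a(10)=144, a(11)=233, a(12)=377, a(13)=610, a(14)=987, a(15)=1597, a(16)=2584, a(17)=4181, a(18)=6765, a(19)=10946, a(20)=17711, a(21)=28657, a(22)=46368, a(23)=75025, a(24)=121393, a(25)=196418, a(26)=317811, a(27)=514229, a(28)=832040, a(29)=1346269, a(30)=2178309, a(31)=3524578, a(32)=5702887, a(33)=9227465, a(34)=14930352, a(35)=24157817, a(36)=39088169, a(37)=63245986, a(38)=102334155, a(39)=165580141, a(40)=267914296, a(41)=433494437, a(42)=701408733, a(43)=1134903170, a(44)=1836311903, a(45)=2971215073.

Final answer: 2971215073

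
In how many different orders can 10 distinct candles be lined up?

The number of ways to arrange 10 distinct objects is 10!.

Final answer: 10! = 3628800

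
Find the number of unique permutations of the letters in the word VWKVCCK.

Letters (C:2, K:2, V:2, W:1). Total letters: 7.
Permutations = 7!/(2! x 2! x 2!).

Final answer: 630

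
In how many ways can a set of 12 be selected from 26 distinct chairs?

C(26,12) = 26!/(12! x 14!).

Final answer: \binom{26}{12} = 9657700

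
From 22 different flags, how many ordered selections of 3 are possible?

P(22,3) = 22!/(22-3)! = 22!/19!.

Final answer: P(22,3) = 9240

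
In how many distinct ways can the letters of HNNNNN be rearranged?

Letters (H:1, N:5). Total letters: 6.
Permutations = 6!/(5!).

Final answer: 6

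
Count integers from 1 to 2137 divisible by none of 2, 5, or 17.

|div by 2|=1068, |div by 5|=427, |div by 17|=125.
|div by 2&5|=213, |div by 2&17|=62, |div by 5&17|=25, |div by all|=12.
By inclusion-exclusion, divisible by at least one: 1068+427+125-213-62-25+12 = 1332.
Not divisible by any: 2137 - 1332.

Final answer: 805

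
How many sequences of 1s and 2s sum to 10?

Condition on the final move: it is a 1-step (f(n-1) ways to get there) or a 2-step (f(n-2) ways), so f(n) = f(n-1) + f(n-2), with f(1)=1, f(2)=2.
Iterating the recurrence: f(1)=1, f(2)=2, f(3)=3, f(4)=5, f(5)=8, f(6)=13, f(7)=21, f(8)=34, f(9)=55, f(10)=89.

Final answer: 89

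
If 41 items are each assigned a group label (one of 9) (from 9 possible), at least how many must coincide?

There are 9 possible values for group label (one of 9). With 41 items and 9 categories, by pigeonhole: ceiling(41/9).

Final answer: 5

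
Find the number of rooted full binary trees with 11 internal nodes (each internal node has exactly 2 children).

This is a standard Catalan-number count: the answer is C_n. Here n = 11.
C_n = C(2n,n)/(n+1), so C_{11} = C(22,11)/12 = 705432/12.

Final answer: C_{11} = 58786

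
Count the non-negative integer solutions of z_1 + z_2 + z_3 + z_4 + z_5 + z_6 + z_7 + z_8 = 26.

Stars and bars with 26 stars and 7 bars:
C(26+8-1, 8-1) = C(33,7).

Final answer: C(33,7) = 4272048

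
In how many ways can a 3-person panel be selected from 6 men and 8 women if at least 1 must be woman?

Sum over valid woman counts:
C(8,1)C(6,2) = 120
C(8,2)C(6,1) = 168
C(8,3)C(6,0) = 56
Total: 120 + 168 + 56.

Final answer: 344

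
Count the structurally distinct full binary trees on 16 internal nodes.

This is a standard Catalan-number count: the answer is C_n. Here n = 16.
C_n = C(2n,n) - C(2n,n+1), so C_{16} = C(32,16) - C(32,17) = 601080390 - 565722720.

Final answer: C_{16} = 35357670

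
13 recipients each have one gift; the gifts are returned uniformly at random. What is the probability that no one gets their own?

D(n) = (n-1)(D(n-1) + D(n-2)), D(0)=1, D(1)=0.
Building up: D(2)=1, D(3)=2, D(4)=9, D(5)=44, D(6)=265, D(7)=1854, D(8)=14833, D(9)=133496, D(10)=1334961, D(11)=14684570, D(12)=176214841, D(13)=2290792932.
Total arrangements: 13! = 6227020800.
Probability = D(13)/13! = 63633137/172972800.

Final answer: D(13)/13! = 2290792932/6227020800 = 0.367879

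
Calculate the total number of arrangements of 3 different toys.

The number of ways to arrange 3 distinct objects is 3!.

Final answer: 3! = 6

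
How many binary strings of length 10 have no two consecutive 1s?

Classify by the final bit: ...0 gives a(n-1) strings, ...01 gives a(n-2) strings. Thus a(n) = a(n-1) + a(n-2) with a(1)=2, a(2)=3.
Computing successive values: a(1)=2, a(2)=3, a(3)=5, a(4)=8, a(5)=13, a(6)=21, a(7)=34, a(8)=55, a(9)=89, a(10)=144.

Final answer: 144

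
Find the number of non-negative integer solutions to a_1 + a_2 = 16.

Stars and bars with 16 stars and 1 bars:
C(16+2-1, 2-1) = C(17,1).

Final answer: C(17,1) = 17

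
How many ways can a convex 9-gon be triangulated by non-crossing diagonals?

This is a standard Catalan-number count: the answer is C_n. Here n = 9 - 2 = 7.
C_n = C(2n,n)/(n+1), so C_{7} = C(14,7)/8 = 3432/8.

Final answer: C_{7} = 429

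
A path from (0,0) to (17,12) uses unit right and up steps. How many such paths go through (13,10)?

Paths (0,0)->(13,10): C(23,10) = 1144066.
Paths (13,10)->(17,12): C(6,2) = 15.
By multiplication principle: 1144066 x 15.

Final answer: 17160990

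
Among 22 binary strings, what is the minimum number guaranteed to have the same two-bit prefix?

There are 4 possible values for two-bit prefix. With 22 binary strings and 4 categories, by pigeonhole: ceiling(22/4).

Final answer: 6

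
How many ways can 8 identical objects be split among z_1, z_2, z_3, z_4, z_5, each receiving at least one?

Substitute z'_i = z_i - 1 (so z'_i >= 0). Then sum z'_i = 8 - 5 = 3.
Stars and bars: C(3+5-1, 5-1) = C(7,4).

Final answer: C(7,4) = 35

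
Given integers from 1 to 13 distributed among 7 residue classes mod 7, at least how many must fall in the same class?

By pigeonhole with 13 objects and 7 categories: ceiling(13/7).

Final answer: 2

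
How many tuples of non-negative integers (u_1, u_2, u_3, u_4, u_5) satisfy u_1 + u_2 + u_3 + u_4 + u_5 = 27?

Stars and bars with 27 stars and 4 bars:
C(27+5-1, 5-1) = C(31,4).

Final answer: C(31,4) = 31465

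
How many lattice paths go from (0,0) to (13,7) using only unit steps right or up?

Each path has 13 right steps and 7 up steps in some order (20 steps total).
Choose which 7 of the 20 steps are up: C(20,7).

Final answer: C(20,7) = 77520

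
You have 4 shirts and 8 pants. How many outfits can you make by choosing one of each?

By the multiplication principle: 4 x 8.

Final answer: 32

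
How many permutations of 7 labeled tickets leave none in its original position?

Use the recurrence D(n) = (n-1)(D(n-1) + D(n-2)) with D(0)=1, D(1)=0.
D(2) = 1 x (0 + 1) = 1
D(3) = 2 x (1 + 0) = 2
D(4) = 3 x (2 + 1) = 9
D(5) = 4 x (9 + 2) = 44
D(6) = 5 x (44 + 9) = 265
D(7) = 6 x (D(6) + D(5)) = 6 x (265 + 44)

Final answer: D(7) = 1854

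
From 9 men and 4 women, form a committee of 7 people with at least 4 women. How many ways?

Sum over valid woman counts:
C(4,4)C(9,3).

Final answer: 84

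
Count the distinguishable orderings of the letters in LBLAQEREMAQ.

Letters (A:2, B:1, E:2, L:2, M:1, Q:2, R:1). Total letters: 11.
Permutations = 11!/(2! x 2! x 2! x 2!).

Final answer: 2494800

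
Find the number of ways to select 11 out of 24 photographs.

C(24,11) = 24!/(11! x 13!).

Final answer: \binom{24}{11} = 2496144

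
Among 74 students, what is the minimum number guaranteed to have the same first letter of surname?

There are 26 possible values for first letter of surname. With 74 students and 26 categories, by pigeonhole: ceiling(74/26).

Final answer: 3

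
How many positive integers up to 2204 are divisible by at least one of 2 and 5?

Multiples of 2: 1102. Multiples of 5: 440. Of both (lcm=10): 220.
By inclusion-exclusion: 1102 + 440 - 220.

Final answer: 1322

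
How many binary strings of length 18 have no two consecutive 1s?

Let a(n) count valid strings. If the last bit is 0 the prefix is any valid string of length n-1; if it is 1 the string must end in 01 with a valid prefix of length n-2. So a(n) = a(n-1) + a(n-2), a(1)=2, a(2)=3.
Computing successive values: a(1)=2, a(2)=3, a(3)=5, a(4)=8, a(5)=13, a(6)=21, a(7)=34, a(8)=55, a(9)=89, a(10)=144, a(11)=233, a(12)=377, a(13)=610, a(14)=987, a(15)=1597, a(16)=2584, a(17)=4181, a(18)=6765.

Final answer: 6765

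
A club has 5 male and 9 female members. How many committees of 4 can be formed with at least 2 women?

Sum over valid woman counts:
C(9,2)C(5,2) = 360
C(9,3)C(5,1) = 420
C(9,4)C(5,0) = 126
Total: 360 + 420 + 126.

Final answer: 906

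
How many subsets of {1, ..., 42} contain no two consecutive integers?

Condition on whether n belongs to the subset: if not, any valid subset of {1, ..., n-1} works (a(n-1)); if so, n-1 is excluded and the rest is a valid subset of {1, ..., n-2} (a(n-2)). Hence a(n) = a(n-1) + a(n-2), a(1)=2, a(2)=3.
Computing successive values: a(1)=2, a(2)=3, a(3)=5, a(4)=8, a(5)=13, a(6)=21, a(7)=34, a(8)=55, a(9)=89, a(10)=144, a(11)=233, a(12)=377, a(13)=610, a(14)=987, a(15)=1597, a(16)=2584, a(17)=4181, a(18)=6765, a(19)=10946, a(20)=17711, a(21)=28657, a(22)=46368, a(23)=75025, a(24)=121393, a(25)=196418, a(26)=317811, a(27)=514229, a(28)=832040, a(29)=1346269, a(30)=2178309, a(31)=3524578, a(32)=5702887, a(33)=9227465, a(34)=14930352, a(35)=24157817, a(36)=39088169, a(37)=63245986, a(38)=102334155, a(39)=165580141, a(40)=267914296, a(41)=433494437, a(42)=701408733.

Final answer: 701408733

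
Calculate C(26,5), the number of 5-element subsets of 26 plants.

C(26,5) = 26!/(5! x 21!).

Final answer: \binom{26}{5} = 65780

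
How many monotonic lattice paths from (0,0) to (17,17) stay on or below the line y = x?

Total monotonic paths to (17,17): C(34,17) = 2333606220.
Reflecting each bad path at its first crossing gives a bijection with paths to (16,18): C(34,18) = 2203961430.
Valid Dyck paths: 2333606220 - 2203961430.
(Check: C(34,17) - C(34,18) = C(34,17)/18, the Catalan number C_{17}.)

Final answer: C_{17} = 129644790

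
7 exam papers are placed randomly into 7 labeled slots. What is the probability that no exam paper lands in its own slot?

D(n) = (n-1)(D(n-1) + D(n-2)), D(0)=1, D(1)=0.
Building up: D(2)=1, D(3)=2, D(4)=9, D(5)=44, D(6)=265, D(7)=1854.
Total arrangements: 7! = 5040.
Probability = D(7)/7! = 103/280.

Final answer: D(7)/7! = 1854/5040 = 0.367857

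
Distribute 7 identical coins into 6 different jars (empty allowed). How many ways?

Stars and bars: C(n+k-1, k-1) = C(12,5).

Final answer: C(12,5) = 792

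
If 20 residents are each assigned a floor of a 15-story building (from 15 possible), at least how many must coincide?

There are 15 possible values for floor of a 15-story building. With 20 residents and 15 categories, by pigeonhole: ceiling(20/15).

Final answer: 2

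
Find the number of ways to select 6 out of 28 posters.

C(28,6) = 28!/(6! x 22!).

Final answer: \binom{28}{6} = 376740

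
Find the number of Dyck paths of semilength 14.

Total monotonic paths to (14,14): C(28,14) = 40116600.
Paths that cross above y=x (reflection bijection): C(28,15) = 37442160.
Valid Dyck paths: 40116600 - 37442160.
(Check: C(28,14) - C(28,15) = C(28,14)/15, the Catalan number C_{14}.)

Final answer: C_{14} = 2674440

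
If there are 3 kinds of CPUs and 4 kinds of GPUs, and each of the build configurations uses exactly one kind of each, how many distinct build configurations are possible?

By the multiplication principle: 3 x 4.

Final answer: 12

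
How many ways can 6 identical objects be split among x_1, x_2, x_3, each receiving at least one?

Substitute x'_i = x_i - 1 (so x'_i >= 0). Then sum x'_i = 6 - 3 = 3.
Stars and bars: C(3+3-1, 3-1) = C(5,2).

Final answer: C(5,2) = 10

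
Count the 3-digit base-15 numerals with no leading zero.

Leading digit: 14 options (nonzero). Other 2 digit(s): 15 options each.
Total: 14 x 15^2.

Final answer: 3150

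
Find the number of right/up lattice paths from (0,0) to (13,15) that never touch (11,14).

Total paths to (13,15): C(28,15) = 37442160.
Paths through (11,14): C(25,14) x C(3,1) = 13372200.
Avoiding (11,14): 37442160 - 13372200.

Final answer: 24069960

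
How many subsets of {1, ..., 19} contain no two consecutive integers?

Let a(n) count such subsets of {1, ..., n}. Either n is excluded (a(n-1) ways) or n is included, forcing n-1 out (a(n-2) ways), so a(n) = a(n-1) + a(n-2) with a(1)=2, a(2)=3.
Building up term by term: a(1)=2, a(2)=3, a(3)=5, a(4)=8, a(5)=13, a(6)=21, a(7)=34, a(8)=55, a(9)=89, a(10)=144, a(11)=233, a(12)=377, a(13)=610, a(14)=987, a(15)=1597, a(16)=2584, a(17)=4181, a(18)=6765, a(19)=10946.

Final answer: 10946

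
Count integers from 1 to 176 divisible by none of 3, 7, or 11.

|div by 3|=58, |div by 7|=25, |div by 11|=16.
|div by 3&7|=8, |div by 3&11|=5, |div by 7&11|=2, |div by all|=0.
By inclusion-exclusion, divisible by at least one: 58+25+16-8-5-2+0 = 84.
Not divisible by any: 176 - 84.

Final answer: 92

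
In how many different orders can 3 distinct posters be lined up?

The number of ways to arrange 3 distinct objects is 3!.

Final answer: 3! = 6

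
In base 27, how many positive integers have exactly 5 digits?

In base 27, the leading digit has 26 choices (1..26); each of the remaining 4 digits has 27 choices.
Total: 26 x 27^4.

Final answer: 13817466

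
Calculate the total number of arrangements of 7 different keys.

The number of ways to arrange 7 distinct objects is 7!.

Final answer: 7! = 5040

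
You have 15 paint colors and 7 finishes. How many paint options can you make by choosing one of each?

By the multiplication principle: 15 x 7.

Final answer: 105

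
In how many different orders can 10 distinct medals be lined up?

The number of ways to arrange 10 distinct objects is 10!.

Final answer: 10! = 3628800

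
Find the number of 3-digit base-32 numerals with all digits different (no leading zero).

First digit: 31 (nonzero). Second: 31 (not first). Third: 30, etc.
Total: 31 x 31 x 30.

Final answer: 28830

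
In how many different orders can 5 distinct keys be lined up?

The number of ways to arrange 5 distinct objects is 5!.

Final answer: 5! = 120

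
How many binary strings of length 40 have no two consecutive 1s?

A valid string ends in 0 (append to any length-(n-1) valid string) or in 01 (append to any length-(n-2) valid string), so a(n) = a(n-1) + a(n-2) with a(1)=2, a(2)=3.
Computing successive values: a(1)=2, a(2)=3, a(3)=5, a(4)=8, a(5)=13, a(6)=21, a(7)=34, a(8)=55, a(9)=89, a(10)=144, a(11)=233, a(12)=377, a(13)=610, a(14)=987, a(15)=1597, a(16)=2584, a(17)=4181, a(18)=6765, a(19)=10946, a(20)=17711, a(21)=28657, a(22)=46368, a(23)=75025, a(24)=121393, a(25)=196418, a(26)=317811, a(27)=514229, a(28)=832040, a(29)=1346269, a(30)=2178309, a(31)=3524578, a(32)=5702887, a(33)=9227465, a(34)=14930352, a(35)=24157817, a(36)=39088169, a(37)=63245986, a(38)=102334155, a(39)=165580141, a(40)=267914296.

Final answer: 267914296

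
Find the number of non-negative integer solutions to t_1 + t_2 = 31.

Stars and bars with 31 stars and 1 bars:
C(31+2-1, 2-1) = C(32,1).

Final answer: C(32,1) = 32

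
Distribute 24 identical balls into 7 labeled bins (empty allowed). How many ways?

Stars and bars: C(n+k-1, k-1) = C(30,6).

Final answer: C(30,6) = 593775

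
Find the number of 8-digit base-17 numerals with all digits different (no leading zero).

First digit: 16 (nonzero). Second: 16 (not first). Third: 15, etc.
Total: 16 x 16 x 15 x 14 x 13 x 12 x 11 x 10.

Final answer: 922521600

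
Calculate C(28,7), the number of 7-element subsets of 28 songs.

C(28,7) = 28!/(7! x 21!).

Final answer: \binom{28}{7} = 1184040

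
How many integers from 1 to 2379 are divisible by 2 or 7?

Multiples of 2: 1189. Multiples of 7: 339. Of both (lcm=14): 169.
By inclusion-exclusion: 1189 + 339 - 169.

Final answer: 1359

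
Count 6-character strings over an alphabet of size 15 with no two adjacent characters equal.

Let g(n) count such strings. g(1) = 15, and each valid string of length n-1 extends in 14 ways (any symbol but the last), so g(n) = 14 g(n-1).
Total: g(6) = 15 x 14^5.

Final answer: 15 x 14^{5} = 8067360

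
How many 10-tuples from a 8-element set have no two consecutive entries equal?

First character: 8 choices. Each subsequent: 7 choices (must differ from the previous one).
Total: 8 x 7^9.

Final answer: 8 x 7^{9} = 322828856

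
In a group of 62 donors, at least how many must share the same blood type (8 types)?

There are 8 possible values for blood type (8 types). With 62 donors and 8 categories, by pigeonhole: ceiling(62/8).

Final answer: 8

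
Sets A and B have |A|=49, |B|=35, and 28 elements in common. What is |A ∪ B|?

|A union B| = |A| + |B| - |A intersect B| = 49 + 35 - 28.

Final answer: 56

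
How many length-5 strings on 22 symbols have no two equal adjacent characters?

First character: 22 choices. Each subsequent: 21 choices (must differ from the previous one).
Total: 22 x 21^4.

Final answer: 22 x 21^{4} = 4278582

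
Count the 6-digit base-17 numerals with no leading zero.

Leading digit: 16 options (nonzero). Other 5 digit(s): 17 options each.
Total: 16 x 17^5.

Final answer: 22717712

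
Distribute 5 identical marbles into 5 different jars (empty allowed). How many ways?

Stars and bars: C(n+k-1, k-1) = C(9,4).

Final answer: C(9,4) = 126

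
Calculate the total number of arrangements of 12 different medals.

The number of ways to arrange 12 distinct objects is 12!.

Final answer: 12! = 479001600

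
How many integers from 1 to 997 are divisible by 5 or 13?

Multiples of 5: 199. Multiples of 13: 76. Of both (lcm=65): 15.
By inclusion-exclusion: 199 + 76 - 15.

Final answer: 260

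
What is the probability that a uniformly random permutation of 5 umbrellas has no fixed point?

Use the recurrence D(n) = (n-1)(D(n-1) + D(n-2)) with D(0)=1, D(1)=0.
Building up: D(2)=1, D(3)=2, D(4)=9, D(5)=44.
Total arrangements: 5! = 120.
Probability = D(5)/5! = 11/30.

Final answer: D(5)/5! = 44/120 = 0.366667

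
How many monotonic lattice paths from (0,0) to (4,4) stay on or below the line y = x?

Total monotonic paths to (4,4): C(8,4) = 70.
Paths that cross above y=x (reflection bijection): C(8,5) = 56.
Valid Dyck paths: 70 - 56.
(Check: C(8,4) - C(8,5) = C(8,4)/5, the Catalan number C_{4}.)

Final answer: C_{4} = 14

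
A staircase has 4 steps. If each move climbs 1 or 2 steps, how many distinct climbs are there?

Let f(n) be the number of climbs. Removing the last move (1 or 2 steps) gives f(n) = f(n-1) + f(n-2); base cases f(1)=1, f(2)=2.
Iterating the recurrence: f(1)=1, f(2)=2, f(3)=3, f(4)=5.

Final answer: 5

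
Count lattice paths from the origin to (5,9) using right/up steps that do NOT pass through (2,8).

Total paths to (5,9): C(14,9) = 2002.
Paths through (2,8): C(10,8) x C(4,1) = 180.
Avoiding (2,8): 2002 - 180.

Final answer: 1822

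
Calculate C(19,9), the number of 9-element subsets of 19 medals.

C(19,9) = 19!/(9! x 10!).

Final answer: \binom{19}{9} = 92378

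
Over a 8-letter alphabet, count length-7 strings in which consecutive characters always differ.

First character: 8 choices. Each subsequent: 7 choices (must differ from the previous one).
Total: 8 x 7^6.

Final answer: 8 x 7^{6} = 941192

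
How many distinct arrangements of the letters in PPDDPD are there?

Letters (D:3, P:3). Total letters: 6.
Permutations = 6!/(3! x 3!).

Final answer: 20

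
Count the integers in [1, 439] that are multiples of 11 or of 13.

Multiples of 11: 39. Multiples of 13: 33. Of both (lcm=143): 3.
By inclusion-exclusion: 39 + 33 - 3.

Final answer: 69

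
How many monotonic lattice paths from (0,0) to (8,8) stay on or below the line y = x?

Total monotonic paths to (8,8): C(16,8) = 12870.
Paths that cross above y=x (reflection bijection): C(16,9) = 11440.
Valid Dyck paths: 12870 - 11440.
(Check: C(16,8) - C(16,9) = C(16,8)/9, the Catalan number C_{8}.)

Final answer: C_{8} = 1430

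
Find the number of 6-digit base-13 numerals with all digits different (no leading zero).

First digit: 12 (nonzero). Second: 12 (not first). Third: 11, etc.
Total: 12 x 12 x 11 x 10 x 9 x 8.

Final answer: 1140480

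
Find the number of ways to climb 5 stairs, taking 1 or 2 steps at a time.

Condition on the final move: it is a 1-step (f(n-1) ways to get there) or a 2-step (f(n-2) ways), so f(n) = f(n-1) + f(n-2), with f(1)=1, f(2)=2.
Building up term by term: f(1)=1, f(2)=2, f(3)=3, f(4)=5, f(5)=8.

Final answer: 8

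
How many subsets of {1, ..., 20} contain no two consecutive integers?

Condition on whether n belongs to the subset: if not, any valid subset of {1, ..., n-1} works (a(n-1)); if so, n-1 is excluded and the rest is a valid subset of {1, ..., n-2} (a(n-2)). Hence a(n) = a(n-1) + a(n-2), a(1)=2, a(2)=3.
Computing successive values: a(1)=2, a(2)=3, a(3)=5, a(4)=8, a(5)=13, a(6)=21, a(7)=34, a(8)=55, a(9)=89, a(10)=144, a(11)=233, a(12)=377, a(13)=610, a(14)=987, a(15)=1597, a(16)=2584, a(17)=4181, a(18)=6765, a(19)=10946, a(20)=17711.

Final answer: 17711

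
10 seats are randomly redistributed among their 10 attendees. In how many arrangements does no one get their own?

Use the recurrence D(n) = (n-1)(D(n-1) + D(n-2)) with D(0)=1, D(1)=0.
D(2) = 1 x (0 + 1) = 1
D(3) = 2 x (1 + 0) = 2
D(4) = 3 x (2 + 1) = 9
D(5) = 4 x (9 + 2) = 44
D(6) = 5 x (44 + 9) = 265
D(7) = 6 x (265 + 44) = 1854
D(8) = 7 x (1854 + 265) = 14833
D(9) = 8 x (14833 + 1854) = 133496
D(10) = 9 x (D(9) + D(8)) = 9 x (133496 + 14833)

Final answer: D(10) = 1334961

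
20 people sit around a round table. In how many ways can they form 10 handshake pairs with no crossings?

The structures are counted by the Catalan number C_n. Here n = 20/2 = 10.
C_n = C(2n,n)/(n+1), so C_{10} = C(20,10)/11 = 184756/11.

Final answer: C_{10} = 16796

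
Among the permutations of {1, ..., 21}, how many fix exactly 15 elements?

Choose which 15 elements are fixed: C(21,15) = 54264.
Derange the remaining 6 using D(j) = (j-1)(D(j-1) + D(j-2)), D(0)=1, D(1)=0: D(2)=1, D(3)=2, D(4)=9, D(5)=44, D(6)=265.
Total: 54264 x 265.

Final answer: C(21,15) D(6) = 14379960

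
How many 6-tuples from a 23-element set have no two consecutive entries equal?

First character: 23 choices. Each subsequent: 22 choices (must differ from the previous one).
Total: 23 x 22^5.

Final answer: 23 x 22^{5} = 118533536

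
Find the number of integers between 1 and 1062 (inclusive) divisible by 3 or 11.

Multiples of 3: 354. Multiples of 11: 96. Of both (lcm=33): 32.
By inclusion-exclusion: 354 + 96 - 32.

Final answer: 418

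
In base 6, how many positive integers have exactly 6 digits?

These are the integers in [6^5, 6^6), so the count is 6^6 - 6^5 = 5 x 6^5.

Final answer: 38880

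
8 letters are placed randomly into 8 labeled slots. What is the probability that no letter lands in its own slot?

D(n) = (n-1)(D(n-1) + D(n-2)), D(0)=1, D(1)=0.
Building up: D(2)=1, D(3)=2, D(4)=9, D(5)=44, D(6)=265, D(7)=1854, D(8)=14833.
Total arrangements: 8! = 40320.
Probability = D(8)/8! = 2119/5760.

Final answer: D(8)/8! = 14833/40320 = 0.367882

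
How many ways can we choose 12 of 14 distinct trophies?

C(14,12) = 14!/(12! x 2!).

Final answer: \binom{14}{12} = 91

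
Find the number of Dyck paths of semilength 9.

Total monotonic paths to (9,9): C(18,9) = 48620.
A path is bad iff it touches y = x + 1; reflecting its initial segment maps bad paths bijectively onto all paths to (8,10), of which there are C(18,10) = 43758.
Valid Dyck paths: 48620 - 43758.
(This is the Catalan number C_{9}.)

Final answer: C_{9} = 4862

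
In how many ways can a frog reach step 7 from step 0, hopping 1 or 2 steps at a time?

Condition on the final move: it is a 1-step (f(n-1) ways to get there) or a 2-step (f(n-2) ways), so f(n) = f(n-1) + f(n-2), with f(1)=1, f(2)=2.
Building up term by term: f(1)=1, f(2)=2, f(3)=3, f(4)=5, f(5)=8, f(6)=13, f(7)=21.

Final answer: 21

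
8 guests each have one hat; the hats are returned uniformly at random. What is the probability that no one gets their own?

Use the recurrence D(n) = (n-1)(D(n-1) + D(n-2)) with D(0)=1, D(1)=0.
Building up: D(2)=1, D(3)=2, D(4)=9, D(5)=44, D(6)=265, D(7)=1854, D(8)=14833.
Total arrangements: 8! = 40320.
Probability = D(8)/8! = 2119/5760.

Final answer: D(8)/8! = 14833/40320 = 0.367882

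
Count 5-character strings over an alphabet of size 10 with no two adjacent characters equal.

First character: 10 choices. Each subsequent: 9 choices (must differ from the previous one).
Total: 10 x 9^4.

Final answer: 10 x 9^{4} = 65610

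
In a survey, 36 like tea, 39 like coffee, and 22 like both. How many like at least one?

|A union B| = |A| + |B| - |A intersect B| = 36 + 39 - 22.

Final answer: 53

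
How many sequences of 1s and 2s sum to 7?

Let f(n) count the ways. The last step is size 1 or 2, so f(n) = f(n-1) + f(n-2) with f(1)=1, f(2)=2.
Computing successive values: f(1)=1, f(2)=2, f(3)=3, f(4)=5, f(5)=8, f(6)=13, f(7)=21.

Final answer: 21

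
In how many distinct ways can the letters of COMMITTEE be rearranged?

Letters (C:1, E:2, I:1, M:2, O:1, T:2). Total letters: 9.
Permutations = 9!/(2! x 2! x 2!).

Final answer: 45360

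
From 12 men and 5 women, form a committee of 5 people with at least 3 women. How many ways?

Sum over valid woman counts:
C(5,3)C(12,2) = 660
C(5,4)C(12,1) = 60
C(5,5)C(12,0) = 1
Total: 660 + 60 + 1.

Final answer: 721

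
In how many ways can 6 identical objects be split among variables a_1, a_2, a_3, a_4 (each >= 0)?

Stars and bars with 6 stars and 3 bars:
C(6+4-1, 4-1) = C(9,3).

Final answer: C(9,3) = 84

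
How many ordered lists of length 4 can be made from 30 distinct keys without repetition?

P(30,4) = 30!/(30-4)! = 30!/26!.

Final answer: P(30,4) = 657720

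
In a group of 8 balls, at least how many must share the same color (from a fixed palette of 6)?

There are 6 possible values for color (from a fixed palette of 6). With 8 balls and 6 categories, by pigeonhole: ceiling(8/6).

Final answer: 2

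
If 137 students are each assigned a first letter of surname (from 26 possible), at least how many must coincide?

There are 26 possible values for first letter of surname. With 137 students and 26 categories, by pigeonhole: ceiling(137/26).

Final answer: 6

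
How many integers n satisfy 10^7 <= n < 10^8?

These are the integers in [10^7, 10^8), so the count is 10^8 - 10^7 = 9 x 10^7.

Final answer: 90000000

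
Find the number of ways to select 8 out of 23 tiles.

C(23,8) = 23!/(8! x (23-8)!).

Final answer: C(23,8) = 490314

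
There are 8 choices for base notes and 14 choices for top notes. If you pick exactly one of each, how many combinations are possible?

By the multiplication principle: 8 x 14.

Final answer: 112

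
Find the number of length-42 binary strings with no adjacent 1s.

Let a(n) count valid strings. If the last bit is 0 the prefix is any valid string of length n-1; if it is 1 the string must end in 01 with a valid prefix of length n-2. So a(n) = a(n-1) + a(n-2), a(1)=2, a(2)=3.
Building up term by term: a(1)=2, a(2)=3, a(3)=5, a(4)=8, a(5)=13, a(6)=21, a(7)=34, a(8)=55, a(9)=89, a(10)=144, a(11)=233, a(12)=377, a(13)=610, a(14)=987, a(15)=1597, a(16)=2584, a(17)=4181, a(18)=6765, a(19)=10946, a(20)=17711, a(21)=28657, a(22)=46368, a(23)=75025, a(24)=121393, a(25)=196418, a(26)=317811, a(27)=514229, a(28)=832040, a(29)=1346269, a(30)=2178309, a(31)=3524578, a(32)=5702887, a(33)=9227465, a(34)=14930352, a(35)=24157817, a(36)=39088169, a(37)=63245986, a(38)=102334155, a(39)=165580141, a(40)=267914296, a(41)=433494437, a(42)=701408733.

Final answer: 701408733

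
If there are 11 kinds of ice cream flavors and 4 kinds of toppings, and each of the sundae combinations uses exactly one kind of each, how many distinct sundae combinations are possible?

By the multiplication principle: 11 x 4.

Final answer: 44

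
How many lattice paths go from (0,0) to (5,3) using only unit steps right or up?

Each path has 5 right steps and 3 up steps in some order (8 steps total).
Choose which 3 of the 8 steps are up: C(8,3).

Final answer: C(8,3) = 56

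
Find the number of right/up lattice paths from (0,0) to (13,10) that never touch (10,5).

Total paths to (13,10): C(23,10) = 1144066.
Paths through (10,5): C(15,5) x C(8,5) = 168168.
Avoiding (10,5): 1144066 - 168168.

Final answer: 975898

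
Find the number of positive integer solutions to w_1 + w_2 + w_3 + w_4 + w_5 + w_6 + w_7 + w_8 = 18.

Substitute w'_i = w_i - 1 (so w'_i >= 0). Then sum w'_i = 18 - 8 = 10.
Stars and bars: C(10+8-1, 8-1) = C(17,7).

Final answer: C(17,7) = 19448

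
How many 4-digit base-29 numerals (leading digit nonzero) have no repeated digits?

First digit: 28 (nonzero). Second: 28 (not first). Third: 27, etc.
Total: 28 x 28 x 27 x 26.

Final answer: 550368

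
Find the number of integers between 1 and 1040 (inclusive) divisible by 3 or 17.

Multiples of 3: 346. Multiples of 17: 61. Of both (lcm=51): 20.
By inclusion-exclusion: 346 + 61 - 20.

Final answer: 387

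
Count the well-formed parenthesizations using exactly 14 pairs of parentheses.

This is a standard Catalan-number count: the answer is C_n. Here n = 14 (pairs).
C_n = (2n)!/(n!(n+1)!), so C_{14} = 28!/(14! x 15!) = C(28,14)/15 = 40116600/15.

Final answer: C_{14} = 2674440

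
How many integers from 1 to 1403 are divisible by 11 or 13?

Multiples of 11: 127. Multiples of 13: 107. Of both (lcm=143): 9.
By inclusion-exclusion: 127 + 107 - 9.

Final answer: 225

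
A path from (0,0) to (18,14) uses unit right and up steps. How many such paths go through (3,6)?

Paths (0,0)->(3,6): C(9,6) = 84.
Paths (3,6)->(18,14): C(23,8) = 490314.
By multiplication principle: 84 x 490314.

Final answer: 41186376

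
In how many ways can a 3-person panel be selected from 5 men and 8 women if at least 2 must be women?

Sum over valid woman counts:
C(8,2)C(5,1) = 140
C(8,3)C(5,0) = 56
Total: 140 + 56.

Final answer: 196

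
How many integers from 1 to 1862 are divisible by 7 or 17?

Multiples of 7: 266. Multiples of 17: 109. Of both (lcm=119): 15.
By inclusion-exclusion: 266 + 109 - 15.

Final answer: 360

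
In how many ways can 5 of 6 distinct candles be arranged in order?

P(6,5) = 6!/(6-5)! = 6!/1!.

Final answer: P(6,5) = 720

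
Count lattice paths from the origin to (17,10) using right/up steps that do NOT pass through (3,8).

Total paths to (17,10): C(27,10) = 8436285.
Paths through (3,8): C(11,8) x C(16,2) = 19800.
Avoiding (3,8): 8436285 - 19800.

Final answer: 8416485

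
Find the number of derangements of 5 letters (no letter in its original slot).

Derangements satisfy D(n) = (n-1)(D(n-1) + D(n-2)), starting from D(0)=1, D(1)=0.
D(2) = 1 x (0 + 1) = 1
D(3) = 2 x (1 + 0) = 2
D(4) = 3 x (2 + 1) = 9
D(5) = 4 x (D(4) + D(3)) = 4 x (9 + 2)

Final answer: D(5) = 44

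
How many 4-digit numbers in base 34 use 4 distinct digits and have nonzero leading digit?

The leading digit has 33 choices (anything but zero); the next has 33 (anything but the first), then 32, and so on, one fewer each time.
Total: 33 x 33 x 32 x 31.

Final answer: 1080288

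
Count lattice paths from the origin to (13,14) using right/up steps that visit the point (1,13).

Paths (0,0)->(1,13): C(14,13) = 14.
Paths (1,13)->(13,14): C(13,1) = 13.
By multiplication principle: 14 x 13.

Final answer: 182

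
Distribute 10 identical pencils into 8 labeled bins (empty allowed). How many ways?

Stars and bars: C(n+k-1, k-1) = C(17,7).

Final answer: C(17,7) = 19448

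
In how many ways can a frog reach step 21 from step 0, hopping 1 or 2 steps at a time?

Condition on the final move: it is a 1-step (f(n-1) ways to get there) or a 2-step (f(n-2) ways), so f(n) = f(n-1) + f(n-2), with f(1)=1, f(2)=2.
Computing successive values: f(1)=1, f(2)=2, f(3)=3, f(4)=5, f(5)=8, f(6)=13, f(7)=21, f(8)=34, f(9)=55, f(10)=89, f(11)=144, f(12)=233, f(13)=377, f(14)=610, f(15)=987, f(16)=1597, f(17)=2584, f(18)=4181, f(19)=6765, f(20)=10946, f(21)=17711.

Final answer: 17711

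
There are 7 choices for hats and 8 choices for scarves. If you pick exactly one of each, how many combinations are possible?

By the multiplication principle: 7 x 8.

Final answer: 56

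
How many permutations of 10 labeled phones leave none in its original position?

D(n) = (n-1)(D(n-1) + D(n-2)), D(0)=1, D(1)=0.
D(2) = 1 x (0 + 1) = 1
D(3) = 2 x (1 + 0) = 2
D(4) = 3 x (2 + 1) = 9
D(5) = 4 x (9 + 2) = 44
D(6) = 5 x (44 + 9) = 265
D(7) = 6 x (265 + 44) = 1854
D(8) = 7 x (1854 + 265) = 14833
D(9) = 8 x (14833 + 1854) = 133496
D(10) = 9 x (D(9) + D(8)) = 9 x (133496 + 14833)

Final answer: D(10) = 1334961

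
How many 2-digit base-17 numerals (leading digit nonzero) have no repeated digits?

The leading digit has 16 choices (anything but zero); the next has 16 (anything but the first), then 15, and so on, one fewer each time.
Total: 16 x 16.

Final answer: 256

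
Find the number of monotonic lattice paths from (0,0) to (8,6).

Each path has 8 right steps and 6 up steps in some order (14 steps total).
Choose which 6 of the 14 steps are up: C(14,6).

Final answer: C(14,6) = 3003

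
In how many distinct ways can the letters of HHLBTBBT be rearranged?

Letters (B:3, H:2, L:1, T:2). Total letters: 8.
Permutations = 8!/(3! x 2! x 2!).

Final answer: 1680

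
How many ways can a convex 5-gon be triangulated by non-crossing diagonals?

The structures are counted by the Catalan number C_n. Here n = 5 - 2 = 3.
Using C_0 = 1 and C_(k+1) = C_k x 2(2k+1)/(k+2), build up term by term: C_1=1, C_2=2, C_3=5.

Final answer: C_{3} = 5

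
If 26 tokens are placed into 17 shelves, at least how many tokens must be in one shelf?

By the pigeonhole principle: ceiling(26/17).

Final answer: 2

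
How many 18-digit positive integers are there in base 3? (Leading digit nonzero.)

These are the integers in [3^17, 3^18), so the count is 3^18 - 3^17 = 2 x 3^17.

Final answer: 258280326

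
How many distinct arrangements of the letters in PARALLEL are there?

Letters (A:2, E:1, L:3, P:1, R:1). Total letters: 8.
Permutations = 8!/(3! x 2!).

Final answer: 3360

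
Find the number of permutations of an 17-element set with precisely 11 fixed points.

Choose which 11 elements are fixed: C(17,11) = 12376.
Derange the remaining 6 using D(j) = (j-1)(D(j-1) + D(j-2)), D(0)=1, D(1)=0: D(2)=1, D(3)=2, D(4)=9, D(5)=44, D(6)=265.
Total: 12376 x 265.

Final answer: C(17,11) D(6) = 3279640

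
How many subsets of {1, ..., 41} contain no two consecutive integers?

Let a(n) count such subsets of {1, ..., n}. Either n is excluded (a(n-1) ways) or n is included, forcing n-1 out (a(n-2) ways), so a(n) = a(n-1) + a(n-2) with a(1)=2, a(2)=3.
Building up term by term: a(1)=2, a(2)=3, a(3)=5, a(4)=8, a(5)=13, a(6)=21, a(7)=34, a(8)=55, a(9)=89, a(10)=144, a(11)=233, a(12)=377, a(13)=610, a(14)=987, a(15)=1597, a(16)=2584, a(17)=4181, a(18)=6765, a(19)=10946, a(20)=17711, a(21)=28657, a(22)=46368, a(23)=75025, a(24)=121393, a(25)=196418, a(26)=317811, a(27)=514229, a(28)=832040, a(29)=1346269, a(30)=2178309, a(31)=3524578, a(32)=5702887, a(33)=9227465, a(34)=14930352, a(35)=24157817, a(36)=39088169, a(37)=63245986, a(38)=102334155, a(39)=165580141, a(40)=267914296, a(41)=433494437.

Final answer: 433494437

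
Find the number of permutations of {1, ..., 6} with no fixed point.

D(n) = (n-1)(D(n-1) + D(n-2)), D(0)=1, D(1)=0.
D(2) = 1 x (0 + 1) = 1
D(3) = 2 x (1 + 0) = 2
D(4) = 3 x (2 + 1) = 9
D(5) = 4 x (9 + 2) = 44
D(6) = 5 x (D(5) + D(4)) = 5 x (44 + 9)

Final answer: D(6) = 265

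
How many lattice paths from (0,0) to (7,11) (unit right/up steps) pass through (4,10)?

Paths (0,0)->(4,10): C(14,10) = 1001.
Paths (4,10)->(7,11): C(4,1) = 4.
By multiplication principle: 1001 x 4.

Final answer: 4004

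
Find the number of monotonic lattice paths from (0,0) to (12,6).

Each path has 12 right steps and 6 up steps in some order (18 steps total).
Choose which 6 of the 18 steps are up: C(18,6).

Final answer: C(18,6) = 18564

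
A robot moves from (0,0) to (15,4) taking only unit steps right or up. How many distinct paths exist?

Each path has 15 right steps and 4 up steps in some order (19 steps total).
Choose which 4 of the 19 steps are up: C(19,4).

Final answer: C(19,4) = 3876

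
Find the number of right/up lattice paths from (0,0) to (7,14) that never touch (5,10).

Total paths to (7,14): C(21,14) = 116280.
Paths through (5,10): C(15,10) x C(6,4) = 45045.
Avoiding (5,10): 116280 - 45045.

Final answer: 71235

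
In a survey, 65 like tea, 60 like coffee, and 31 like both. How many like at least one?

|A union B| = |A| + |B| - |A intersect B| = 65 + 60 - 31.

Final answer: 94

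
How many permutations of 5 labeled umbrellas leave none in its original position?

Derangements satisfy D(n) = (n-1)(D(n-1) + D(n-2)), starting from D(0)=1, D(1)=0.
D(2) = 1 x (0 + 1) = 1
D(3) = 2 x (1 + 0) = 2
D(4) = 3 x (2 + 1) = 9
D(5) = 4 x (D(4) + D(3)) = 4 x (9 + 2)

Final answer: D(5) = 44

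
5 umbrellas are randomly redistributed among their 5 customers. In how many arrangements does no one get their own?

Use the recurrence D(n) = (n-1)(D(n-1) + D(n-2)) with D(0)=1, D(1)=0.
D(2) = 1 x (0 + 1) = 1
D(3) = 2 x (1 + 0) = 2
D(4) = 3 x (2 + 1) = 9
D(5) = 4 x (D(4) + D(3)) = 4 x (9 + 2)

Final answer: D(5) = 44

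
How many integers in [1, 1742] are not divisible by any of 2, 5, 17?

|div by 2|=871, |div by 5|=348, |div by 17|=102.
|div by 2&5|=174, |div by 2&17|=51, |div by 5&17|=20, |div by all|=10.
By inclusion-exclusion, divisible by at least one: 871+348+102-174-51-20+10 = 1086.
Not divisible by any: 1742 - 1086.

Final answer: 656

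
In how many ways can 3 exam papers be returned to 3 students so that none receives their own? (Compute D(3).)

Derangements satisfy D(n) = (n-1)(D(n-1) + D(n-2)), starting from D(0)=1, D(1)=0.
D(2) = 1 x (0 + 1) = 1
D(3) = 2 x (D(2) + D(1)) = 2 x (1 + 0)

Final answer: D(3) = 2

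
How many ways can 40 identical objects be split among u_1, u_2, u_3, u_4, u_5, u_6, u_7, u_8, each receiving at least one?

Substitute u'_i = u_i - 1 (so u'_i >= 0). Then sum u'_i = 40 - 8 = 32.
Stars and bars: C(32+8-1, 8-1) = C(39,7).

Final answer: C(39,7) = 15380937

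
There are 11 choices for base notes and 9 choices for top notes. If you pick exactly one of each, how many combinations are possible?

By the multiplication principle: 11 x 9.

Final answer: 99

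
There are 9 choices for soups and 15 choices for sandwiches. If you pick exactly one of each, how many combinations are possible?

By the multiplication principle: 9 x 15.

Final answer: 135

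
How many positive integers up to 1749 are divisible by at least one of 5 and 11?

Multiples of 5: 349. Multiples of 11: 159. Of both (lcm=55): 31.
By inclusion-exclusion: 349 + 159 - 31.

Final answer: 477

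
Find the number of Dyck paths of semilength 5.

Total monotonic paths to (5,5): C(10,5) = 252.
Reflecting each bad path at its first crossing gives a bijection with paths to (4,6): C(10,6) = 210.
Valid Dyck paths: 252 - 210.
(This is the Catalan number C_{5}.)

Final answer: C_{5} = 42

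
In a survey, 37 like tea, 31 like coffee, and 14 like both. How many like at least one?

|A union B| = |A| + |B| - |A intersect B| = 37 + 31 - 14.

Final answer: 54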